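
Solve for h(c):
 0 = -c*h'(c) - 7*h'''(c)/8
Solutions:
 h(c) = C1 + Integral(C2*airyai(-2*7^(2/3)*c/7) + C3*airybi(-2*7^(2/3)*c/7), c)


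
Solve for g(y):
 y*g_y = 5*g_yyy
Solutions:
 g(y) = C1 + Integral(C2*airyai(5^(2/3)*y/5) + C3*airybi(5^(2/3)*y/5), y)


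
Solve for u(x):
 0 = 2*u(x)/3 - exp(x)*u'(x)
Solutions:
 u(x) = C1*exp(-2*exp(-x)/3)


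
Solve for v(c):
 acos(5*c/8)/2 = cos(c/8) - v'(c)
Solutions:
 v(c) = C1 - c*acos(5*c/8)/2 + sqrt(64 - 25*c^2)/10 + 8*sin(c/8)


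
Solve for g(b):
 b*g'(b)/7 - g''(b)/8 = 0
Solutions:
 g(b) = C1 + C2*erfi(2*sqrt(7)*b/7)


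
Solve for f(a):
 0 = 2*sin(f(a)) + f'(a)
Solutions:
 f(a) = -acos((-C1 - exp(4*a))/(C1 - exp(4*a))) + 2*pi
 f(a) = acos((-C1 - exp(4*a))/(C1 - exp(4*a)))


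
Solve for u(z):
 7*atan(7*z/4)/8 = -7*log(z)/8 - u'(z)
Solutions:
 u(z) = C1 - 7*z*log(z)/8 - 7*z*atan(7*z/4)/8 + 7*z/8 + log(49*z^2 + 16)/4


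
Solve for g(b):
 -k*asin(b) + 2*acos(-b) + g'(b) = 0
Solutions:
 g(b) = C1 - 2*b*acos(-b) + k*(b*asin(b) + sqrt(1 - b^2)) - 2*sqrt(1 - b^2)


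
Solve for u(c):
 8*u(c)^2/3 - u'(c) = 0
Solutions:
 u(c) = -3/(C1 + 8*c)


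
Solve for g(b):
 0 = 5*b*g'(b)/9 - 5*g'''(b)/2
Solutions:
 g(b) = C1 + Integral(C2*airyai(6^(1/3)*b/3) + C3*airybi(6^(1/3)*b/3), b)


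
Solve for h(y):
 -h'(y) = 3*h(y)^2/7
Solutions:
 h(y) = 7/(C1 + 3*y)


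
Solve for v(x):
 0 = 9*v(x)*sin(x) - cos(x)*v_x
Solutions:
 v(x) = C1/cos(x)^9


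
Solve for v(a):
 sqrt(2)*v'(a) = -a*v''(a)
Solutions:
 v(a) = C1 + C2*a^(1 - sqrt(2))


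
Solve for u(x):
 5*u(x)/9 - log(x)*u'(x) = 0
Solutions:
 u(x) = C1*exp(5*li(x)/9)


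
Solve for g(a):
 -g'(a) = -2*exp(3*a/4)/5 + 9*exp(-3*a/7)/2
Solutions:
 g(a) = C1 + 8*exp(3*a/4)/15 + 21*exp(-3*a/7)/2


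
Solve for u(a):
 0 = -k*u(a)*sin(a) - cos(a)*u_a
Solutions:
 u(a) = C1*exp(k*log(cos(a)))


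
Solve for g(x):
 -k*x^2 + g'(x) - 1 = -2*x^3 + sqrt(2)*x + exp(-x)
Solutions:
 g(x) = C1 + k*x^3/3 - x^4/2 + sqrt(2)*x^2/2 + x - exp(-x)


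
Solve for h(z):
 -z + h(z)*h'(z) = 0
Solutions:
 h(z) = -sqrt(C1 + z^2)
 h(z) = sqrt(C1 + z^2)


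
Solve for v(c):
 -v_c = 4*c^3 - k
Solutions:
 v(c) = C1 - c^4 + c*k


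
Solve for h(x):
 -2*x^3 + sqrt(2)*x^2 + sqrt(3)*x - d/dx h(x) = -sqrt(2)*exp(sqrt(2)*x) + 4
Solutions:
 h(x) = C1 - x^4/2 + sqrt(2)*x^3/3 + sqrt(3)*x^2/2 - 4*x + exp(sqrt(2)*x)


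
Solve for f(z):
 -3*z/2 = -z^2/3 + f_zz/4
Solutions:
 f(z) = C1 + C2*z + z^4/9 - z^3


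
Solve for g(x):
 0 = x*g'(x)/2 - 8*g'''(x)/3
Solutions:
 g(x) = C1 + Integral(C2*airyai(2^(2/3)*3^(1/3)*x/4) + C3*airybi(2^(2/3)*3^(1/3)*x/4), x)


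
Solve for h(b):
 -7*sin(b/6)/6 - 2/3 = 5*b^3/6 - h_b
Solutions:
 h(b) = C1 + 5*b^4/24 + 2*b/3 - 7*cos(b/6)


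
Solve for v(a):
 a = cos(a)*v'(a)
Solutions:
 v(a) = C1 + Integral(a/cos(a), a)


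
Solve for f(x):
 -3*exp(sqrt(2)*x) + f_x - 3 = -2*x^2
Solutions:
 f(x) = C1 - 2*x^3/3 + 3*x + 3*sqrt(2)*exp(sqrt(2)*x)/2


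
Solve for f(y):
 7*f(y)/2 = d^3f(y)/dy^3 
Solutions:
 f(y) = C3*exp(2^(2/3)*7^(1/3)*y/2) + (C1*sin(2^(2/3)*sqrt(3)*7^(1/3)*y/4) + C2*cos(2^(2/3)*sqrt(3)*7^(1/3)*y/4))*exp(-2^(2/3)*7^(1/3)*y/4)


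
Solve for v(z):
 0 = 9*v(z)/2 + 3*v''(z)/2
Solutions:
 v(z) = C1*sin(sqrt(3)*z) + C2*cos(sqrt(3)*z)


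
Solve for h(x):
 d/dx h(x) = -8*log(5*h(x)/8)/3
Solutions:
 -3*Integral(1/(-log(_y) - log(5) + 3*log(2)), (_y, h(x)))/8 = C1 - x


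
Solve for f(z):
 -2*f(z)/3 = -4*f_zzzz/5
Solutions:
 f(z) = C1*exp(-5^(1/4)*6^(3/4)*z/6) + C2*exp(5^(1/4)*6^(3/4)*z/6) + C3*sin(5^(1/4)*6^(3/4)*z/6) + C4*cos(5^(1/4)*6^(3/4)*z/6)


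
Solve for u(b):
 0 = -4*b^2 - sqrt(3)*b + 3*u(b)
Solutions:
 u(b) = b*(4*b + sqrt(3))/3


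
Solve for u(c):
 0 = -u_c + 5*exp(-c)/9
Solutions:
 u(c) = C1 - 5*exp(-c)/9


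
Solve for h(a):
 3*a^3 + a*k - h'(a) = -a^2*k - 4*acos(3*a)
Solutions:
 h(a) = C1 + 3*a^4/4 + a^3*k/3 + a^2*k/2 + 4*a*acos(3*a) - 4*sqrt(1 - 9*a^2)/3


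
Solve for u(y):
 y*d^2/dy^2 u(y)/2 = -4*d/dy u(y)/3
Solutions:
 u(y) = C1 + C2/y^(5/3)


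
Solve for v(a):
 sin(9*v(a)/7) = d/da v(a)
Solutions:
 -a + 7*log(cos(9*v(a)/7) - 1)/18 - 7*log(cos(9*v(a)/7) + 1)/18 = C1


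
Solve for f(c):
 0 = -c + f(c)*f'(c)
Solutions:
 f(c) = -sqrt(C1 + c^2)
 f(c) = sqrt(C1 + c^2)


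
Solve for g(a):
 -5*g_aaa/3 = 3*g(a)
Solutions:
 g(a) = C3*exp(-15^(2/3)*a/5) + (C1*sin(3*3^(1/6)*5^(2/3)*a/10) + C2*cos(3*3^(1/6)*5^(2/3)*a/10))*exp(15^(2/3)*a/10)


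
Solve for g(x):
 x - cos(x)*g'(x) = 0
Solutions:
 g(x) = C1 + Integral(x/cos(x), x)


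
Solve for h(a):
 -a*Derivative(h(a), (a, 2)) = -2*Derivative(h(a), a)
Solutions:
 h(a) = C1 + C2*a^3


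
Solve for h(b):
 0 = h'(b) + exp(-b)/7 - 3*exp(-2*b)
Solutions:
 h(b) = C1 + exp(-b)/7 - 3*exp(-2*b)/2


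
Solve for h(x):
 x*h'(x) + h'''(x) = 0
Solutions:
 h(x) = C1 + Integral(C2*airyai(-x) + C3*airybi(-x), x)


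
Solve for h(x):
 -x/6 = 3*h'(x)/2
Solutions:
 h(x) = C1 - x^2/18


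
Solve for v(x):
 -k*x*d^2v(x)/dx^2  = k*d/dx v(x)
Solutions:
 v(x) = C1 + C2*log(x)


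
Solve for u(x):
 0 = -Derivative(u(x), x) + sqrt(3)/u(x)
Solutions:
 u(x) = -sqrt(C1 + 2*sqrt(3)*x)
 u(x) = sqrt(C1 + 2*sqrt(3)*x)


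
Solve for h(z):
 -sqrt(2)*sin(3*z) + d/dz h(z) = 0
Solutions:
 h(z) = C1 - sqrt(2)*cos(3*z)/3


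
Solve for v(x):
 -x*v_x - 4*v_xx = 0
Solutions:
 v(x) = C1 + C2*erf(sqrt(2)*x/4)


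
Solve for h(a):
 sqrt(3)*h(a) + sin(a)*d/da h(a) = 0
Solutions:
 h(a) = C1*(cos(a) + 1)^(sqrt(3)/2)/(cos(a) - 1)^(sqrt(3)/2)


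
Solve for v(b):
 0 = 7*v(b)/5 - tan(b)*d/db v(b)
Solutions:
 v(b) = C1*sin(b)^(7/5)


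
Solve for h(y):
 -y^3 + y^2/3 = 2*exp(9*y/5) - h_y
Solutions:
 h(y) = C1 + y^4/4 - y^3/9 + 10*exp(9*y/5)/9


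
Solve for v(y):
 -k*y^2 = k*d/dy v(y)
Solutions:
 v(y) = C1 - y^3/3


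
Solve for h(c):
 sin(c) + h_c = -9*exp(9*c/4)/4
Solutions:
 h(c) = C1 - exp(c)^(9/4) + cos(c)


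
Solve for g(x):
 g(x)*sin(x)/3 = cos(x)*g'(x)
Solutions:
 g(x) = C1/cos(x)^(1/3)


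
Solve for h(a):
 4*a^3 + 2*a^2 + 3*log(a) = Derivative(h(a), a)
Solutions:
 h(a) = C1 + a^4 + 2*a^3/3 + 3*a*log(a) - 3*a


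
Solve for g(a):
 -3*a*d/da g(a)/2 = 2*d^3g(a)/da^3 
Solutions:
 g(a) = C1 + Integral(C2*airyai(-6^(1/3)*a/2) + C3*airybi(-6^(1/3)*a/2), a)


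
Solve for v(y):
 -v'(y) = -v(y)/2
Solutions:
 v(y) = C1*exp(y/2)


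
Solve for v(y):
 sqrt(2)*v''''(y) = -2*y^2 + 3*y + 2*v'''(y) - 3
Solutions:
 v(y) = C1 + C2*y + C3*y^2 + C4*exp(sqrt(2)*y) + y^5/60 + y^4*(-3 + 2*sqrt(2))/48 + y^3*(10 - 3*sqrt(2))/24


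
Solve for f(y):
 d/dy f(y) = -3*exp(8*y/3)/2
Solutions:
 f(y) = C1 - 9*exp(8*y/3)/16


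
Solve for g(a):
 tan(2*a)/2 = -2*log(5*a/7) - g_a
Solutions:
 g(a) = C1 - 2*a*log(a) - 2*a*log(5) + 2*a + 2*a*log(7) + log(cos(2*a))/4


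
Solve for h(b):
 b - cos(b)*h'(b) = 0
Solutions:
 h(b) = C1 + Integral(b/cos(b), b)


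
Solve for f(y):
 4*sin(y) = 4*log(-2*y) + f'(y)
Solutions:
 f(y) = C1 - 4*y*log(-y) - 4*y*log(2) + 4*y - 4*cos(y)


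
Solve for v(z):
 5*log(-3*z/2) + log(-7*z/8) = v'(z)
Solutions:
 v(z) = C1 + 6*z*log(-z) + z*(-6 - 8*log(2) + log(1701))


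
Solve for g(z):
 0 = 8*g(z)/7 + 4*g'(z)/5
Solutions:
 g(z) = C1*exp(-10*z/7)


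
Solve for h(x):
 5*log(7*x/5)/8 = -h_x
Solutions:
 h(x) = C1 - 5*x*log(x)/8 - 5*x*log(7)/8 + 5*x/8 + 5*x*log(5)/8


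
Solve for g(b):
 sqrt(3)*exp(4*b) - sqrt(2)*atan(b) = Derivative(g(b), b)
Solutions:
 g(b) = C1 - sqrt(2)*(b*atan(b) - log(b^2 + 1)/2) + sqrt(3)*exp(4*b)/4


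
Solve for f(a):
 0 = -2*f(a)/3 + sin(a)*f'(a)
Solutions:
 f(a) = C1*(cos(a) - 1)^(1/3)/(cos(a) + 1)^(1/3)


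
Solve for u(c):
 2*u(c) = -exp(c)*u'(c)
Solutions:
 u(c) = C1*exp(2*exp(-c))


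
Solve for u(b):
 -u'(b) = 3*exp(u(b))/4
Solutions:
 u(b) = log(1/(C1 + 3*b)) + 2*log(2)


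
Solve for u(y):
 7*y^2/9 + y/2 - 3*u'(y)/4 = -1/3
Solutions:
 u(y) = C1 + 28*y^3/81 + y^2/3 + 4*y/9


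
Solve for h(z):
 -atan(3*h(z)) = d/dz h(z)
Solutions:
 Integral(1/atan(3*_y), (_y, h(z))) = C1 - z


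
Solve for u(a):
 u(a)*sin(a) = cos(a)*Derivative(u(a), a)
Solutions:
 u(a) = C1/cos(a)


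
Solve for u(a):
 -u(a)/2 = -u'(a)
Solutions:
 u(a) = C1*exp(a/2)


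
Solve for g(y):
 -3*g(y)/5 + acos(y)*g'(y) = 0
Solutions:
 g(y) = C1*exp(3*Integral(1/acos(y), y)/5)


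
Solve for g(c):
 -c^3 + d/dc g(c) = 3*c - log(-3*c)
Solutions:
 g(c) = C1 + c^4/4 + 3*c^2/2 - c*log(-c) + c*(1 - log(3))


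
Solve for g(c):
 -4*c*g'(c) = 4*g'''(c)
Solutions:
 g(c) = C1 + Integral(C2*airyai(-c) + C3*airybi(-c), c)


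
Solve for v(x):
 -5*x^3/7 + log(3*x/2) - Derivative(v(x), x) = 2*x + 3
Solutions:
 v(x) = C1 - 5*x^4/28 - x^2 + x*log(x) - 4*x + x*log(3/2)


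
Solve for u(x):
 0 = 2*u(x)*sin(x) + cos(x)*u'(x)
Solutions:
 u(x) = C1*cos(x)^2


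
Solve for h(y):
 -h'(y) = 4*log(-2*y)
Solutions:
 h(y) = C1 - 4*y*log(-y) + 4*y*(1 - log(2))


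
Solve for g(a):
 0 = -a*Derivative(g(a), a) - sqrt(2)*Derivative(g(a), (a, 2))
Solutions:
 g(a) = C1 + C2*erf(2^(1/4)*a/2)


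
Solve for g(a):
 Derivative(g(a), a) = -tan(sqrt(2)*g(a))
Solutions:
 g(a) = sqrt(2)*(pi - asin(C1*exp(-sqrt(2)*a)))/2
 g(a) = sqrt(2)*asin(C1*exp(-sqrt(2)*a))/2


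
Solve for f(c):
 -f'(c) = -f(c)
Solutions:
 f(c) = C1*exp(c)


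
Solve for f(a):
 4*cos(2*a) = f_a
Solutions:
 f(a) = C1 + 2*sin(2*a)


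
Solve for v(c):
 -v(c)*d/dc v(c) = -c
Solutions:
 v(c) = -sqrt(C1 + c^2)
 v(c) = sqrt(C1 + c^2)


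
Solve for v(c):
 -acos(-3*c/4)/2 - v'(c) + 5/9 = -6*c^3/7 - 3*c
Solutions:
 v(c) = C1 + 3*c^4/14 + 3*c^2/2 - c*acos(-3*c/4)/2 + 5*c/9 - sqrt(16 - 9*c^2)/6


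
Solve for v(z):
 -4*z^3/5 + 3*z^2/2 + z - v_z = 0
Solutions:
 v(z) = C1 - z^4/5 + z^3/2 + z^2/2


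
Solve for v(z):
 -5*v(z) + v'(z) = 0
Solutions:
 v(z) = C1*exp(5*z)


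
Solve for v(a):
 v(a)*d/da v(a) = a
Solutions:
 v(a) = -sqrt(C1 + a^2)
 v(a) = sqrt(C1 + a^2)


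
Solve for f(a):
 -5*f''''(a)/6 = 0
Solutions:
 f(a) = C1 + C2*a + C3*a^2 + C4*a^3


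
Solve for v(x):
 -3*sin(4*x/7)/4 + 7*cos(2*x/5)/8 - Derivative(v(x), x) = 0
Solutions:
 v(x) = C1 + 35*sin(2*x/5)/16 + 21*cos(4*x/7)/16


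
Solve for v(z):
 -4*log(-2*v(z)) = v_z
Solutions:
 Integral(1/(log(-_y) + log(2)), (_y, v(z)))/4 = C1 - z


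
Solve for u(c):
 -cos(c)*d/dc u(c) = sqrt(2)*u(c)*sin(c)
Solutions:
 u(c) = C1*cos(c)^(sqrt(2))


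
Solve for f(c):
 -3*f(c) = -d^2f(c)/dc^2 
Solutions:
 f(c) = C1*exp(-sqrt(3)*c) + C2*exp(sqrt(3)*c)


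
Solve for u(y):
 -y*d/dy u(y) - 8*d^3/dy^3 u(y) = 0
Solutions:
 u(y) = C1 + Integral(C2*airyai(-y/2) + C3*airybi(-y/2), y)


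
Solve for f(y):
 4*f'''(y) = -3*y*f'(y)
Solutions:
 f(y) = C1 + Integral(C2*airyai(-6^(1/3)*y/2) + C3*airybi(-6^(1/3)*y/2), y)


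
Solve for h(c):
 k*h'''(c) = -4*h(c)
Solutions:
 h(c) = C1*exp(2^(2/3)*c*(-1/k)^(1/3)) + C2*exp(2^(2/3)*c*(-1/k)^(1/3)*(-1 + sqrt(3)*I)/2) + C3*exp(-2^(2/3)*c*(-1/k)^(1/3)*(1 + sqrt(3)*I)/2)


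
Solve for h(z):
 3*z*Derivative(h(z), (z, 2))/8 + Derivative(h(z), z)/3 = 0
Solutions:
 h(z) = C1 + C2*z^(1/9)


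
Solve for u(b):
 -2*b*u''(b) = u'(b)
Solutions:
 u(b) = C1 + C2*sqrt(b)


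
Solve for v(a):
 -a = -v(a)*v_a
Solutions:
 v(a) = -sqrt(C1 + a^2)
 v(a) = sqrt(C1 + a^2)


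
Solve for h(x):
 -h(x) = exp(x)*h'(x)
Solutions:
 h(x) = C1*exp(exp(-x))


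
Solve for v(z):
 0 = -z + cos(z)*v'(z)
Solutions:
 v(z) = C1 + Integral(z/cos(z), z)


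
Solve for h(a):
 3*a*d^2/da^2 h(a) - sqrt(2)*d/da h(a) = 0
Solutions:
 h(a) = C1 + C2*a^(sqrt(2)/3 + 1)


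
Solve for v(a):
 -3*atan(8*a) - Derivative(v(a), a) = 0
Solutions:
 v(a) = C1 - 3*a*atan(8*a) + 3*log(64*a^2 + 1)/16


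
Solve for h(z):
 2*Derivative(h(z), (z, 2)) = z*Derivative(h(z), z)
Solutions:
 h(z) = C1 + C2*erfi(z/2)


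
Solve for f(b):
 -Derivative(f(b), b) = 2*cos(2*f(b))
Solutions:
 f(b) = -asin((C1 + exp(8*b))/(C1 - exp(8*b)))/2 + pi/2
 f(b) = asin((C1 + exp(8*b))/(C1 - exp(8*b)))/2


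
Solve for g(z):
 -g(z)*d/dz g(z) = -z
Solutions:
 g(z) = -sqrt(C1 + z^2)
 g(z) = sqrt(C1 + z^2)


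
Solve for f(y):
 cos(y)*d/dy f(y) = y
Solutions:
 f(y) = C1 + Integral(y/cos(y), y)


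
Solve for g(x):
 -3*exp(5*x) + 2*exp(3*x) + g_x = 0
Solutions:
 g(x) = C1 + 3*exp(5*x)/5 - 2*exp(3*x)/3


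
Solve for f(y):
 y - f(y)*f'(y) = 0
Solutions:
 f(y) = -sqrt(C1 + y^2)
 f(y) = sqrt(C1 + y^2)


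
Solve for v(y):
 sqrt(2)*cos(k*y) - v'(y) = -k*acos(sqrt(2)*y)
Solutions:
 v(y) = C1 + k*(y*acos(sqrt(2)*y) - sqrt(2)*sqrt(1 - 2*y^2)/2) + sqrt(2)*Piecewise((sin(k*y)/k, Ne(k, 0)), (y, True))


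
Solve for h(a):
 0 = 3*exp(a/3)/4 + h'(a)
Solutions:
 h(a) = C1 - 9*exp(a/3)/4


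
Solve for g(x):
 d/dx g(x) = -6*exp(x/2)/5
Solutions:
 g(x) = C1 - 12*exp(x/2)/5


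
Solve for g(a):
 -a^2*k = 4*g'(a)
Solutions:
 g(a) = C1 - a^3*k/12


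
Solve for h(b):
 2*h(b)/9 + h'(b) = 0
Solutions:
 h(b) = C1*exp(-2*b/9)


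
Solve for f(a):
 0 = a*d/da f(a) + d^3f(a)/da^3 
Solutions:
 f(a) = C1 + Integral(C2*airyai(-a) + C3*airybi(-a), a)


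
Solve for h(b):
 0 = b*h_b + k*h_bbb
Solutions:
 h(b) = C1 + Integral(C2*airyai(b*(-1/k)^(1/3)) + C3*airybi(b*(-1/k)^(1/3)), b)


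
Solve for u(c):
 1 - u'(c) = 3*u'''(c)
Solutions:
 u(c) = C1 + C2*sin(sqrt(3)*c/3) + C3*cos(sqrt(3)*c/3) + c


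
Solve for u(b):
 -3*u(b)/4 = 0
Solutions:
 u(b) = 0


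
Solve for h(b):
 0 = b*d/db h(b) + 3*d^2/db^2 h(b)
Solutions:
 h(b) = C1 + C2*erf(sqrt(6)*b/6)


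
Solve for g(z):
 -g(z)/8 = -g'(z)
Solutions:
 g(z) = C1*exp(z/8)


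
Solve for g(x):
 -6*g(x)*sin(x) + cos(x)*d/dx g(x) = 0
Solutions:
 g(x) = C1/cos(x)^6


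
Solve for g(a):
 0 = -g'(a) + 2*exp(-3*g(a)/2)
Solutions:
 g(a) = 2*log(C1 + 3*a)/3
 g(a) = 2*log((-1 - sqrt(3)*I)*(C1 + 3*a)^(1/3)/2)
 g(a) = 2*log((-1 + sqrt(3)*I)*(C1 + 3*a)^(1/3)/2)


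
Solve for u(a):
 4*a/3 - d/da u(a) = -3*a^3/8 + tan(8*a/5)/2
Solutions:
 u(a) = C1 + 3*a^4/32 + 2*a^2/3 + 5*log(cos(8*a/5))/16


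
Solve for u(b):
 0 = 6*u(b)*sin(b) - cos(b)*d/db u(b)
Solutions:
 u(b) = C1/cos(b)^6


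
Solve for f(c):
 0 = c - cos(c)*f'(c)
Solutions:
 f(c) = C1 + Integral(c/cos(c), c)


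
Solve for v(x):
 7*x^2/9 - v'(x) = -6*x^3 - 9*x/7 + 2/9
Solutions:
 v(x) = C1 + 3*x^4/2 + 7*x^3/27 + 9*x^2/14 - 2*x/9


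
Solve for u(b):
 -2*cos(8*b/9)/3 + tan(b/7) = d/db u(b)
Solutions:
 u(b) = C1 - 7*log(cos(b/7)) - 3*sin(8*b/9)/4


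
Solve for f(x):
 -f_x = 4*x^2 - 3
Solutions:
 f(x) = C1 - 4*x^3/3 + 3*x


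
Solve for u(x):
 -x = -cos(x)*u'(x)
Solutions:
 u(x) = C1 + Integral(x/cos(x), x)


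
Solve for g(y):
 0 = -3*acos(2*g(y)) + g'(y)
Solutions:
 Integral(1/acos(2*_y), (_y, g(y))) = C1 + 3*y


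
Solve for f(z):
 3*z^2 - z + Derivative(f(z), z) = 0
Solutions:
 f(z) = C1 - z^3 + z^2/2


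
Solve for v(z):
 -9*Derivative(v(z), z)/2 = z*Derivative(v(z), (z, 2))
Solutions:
 v(z) = C1 + C2/z^(7/2)


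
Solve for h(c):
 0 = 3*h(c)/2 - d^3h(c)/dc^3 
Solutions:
 h(c) = C3*exp(2^(2/3)*3^(1/3)*c/2) + (C1*sin(2^(2/3)*3^(5/6)*c/4) + C2*cos(2^(2/3)*3^(5/6)*c/4))*exp(-2^(2/3)*3^(1/3)*c/4)


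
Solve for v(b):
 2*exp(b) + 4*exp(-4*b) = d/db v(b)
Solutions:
 v(b) = C1 + 2*exp(b) - exp(-4*b)


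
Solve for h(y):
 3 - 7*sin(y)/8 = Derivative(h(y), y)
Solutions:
 h(y) = C1 + 3*y + 7*cos(y)/8


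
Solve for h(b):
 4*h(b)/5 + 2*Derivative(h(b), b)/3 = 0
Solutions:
 h(b) = C1*exp(-6*b/5)


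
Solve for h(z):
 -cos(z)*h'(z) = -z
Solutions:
 h(z) = C1 + Integral(z/cos(z), z)


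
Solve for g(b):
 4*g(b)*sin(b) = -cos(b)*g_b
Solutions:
 g(b) = C1*cos(b)^4


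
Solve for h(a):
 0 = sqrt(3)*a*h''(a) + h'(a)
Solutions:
 h(a) = C1 + C2*a^(1 - sqrt(3)/3)


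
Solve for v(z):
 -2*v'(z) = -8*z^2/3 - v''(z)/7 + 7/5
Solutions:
 v(z) = C1 + C2*exp(14*z) + 4*z^3/9 + 2*z^2/21 - 1009*z/1470


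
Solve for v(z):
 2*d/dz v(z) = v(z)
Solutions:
 v(z) = C1*exp(z/2)


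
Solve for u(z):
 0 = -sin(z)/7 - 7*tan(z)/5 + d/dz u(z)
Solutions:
 u(z) = C1 - 7*log(cos(z))/5 - cos(z)/7


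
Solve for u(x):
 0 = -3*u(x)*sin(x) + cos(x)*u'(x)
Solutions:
 u(x) = C1/cos(x)^3


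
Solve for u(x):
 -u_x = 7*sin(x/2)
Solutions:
 u(x) = C1 + 14*cos(x/2)


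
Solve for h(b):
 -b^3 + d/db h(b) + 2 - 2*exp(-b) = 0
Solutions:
 h(b) = C1 + b^4/4 - 2*b - 2*exp(-b)


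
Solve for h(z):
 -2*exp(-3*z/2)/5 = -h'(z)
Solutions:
 h(z) = C1 - 4*exp(-3*z/2)/15


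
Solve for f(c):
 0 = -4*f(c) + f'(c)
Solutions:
 f(c) = C1*exp(4*c)


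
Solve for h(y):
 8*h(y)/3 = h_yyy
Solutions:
 h(y) = C3*exp(2*3^(2/3)*y/3) + (C1*sin(3^(1/6)*y) + C2*cos(3^(1/6)*y))*exp(-3^(2/3)*y/3)


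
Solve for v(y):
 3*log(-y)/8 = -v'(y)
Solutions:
 v(y) = C1 - 3*y*log(-y)/8 + 3*y/8


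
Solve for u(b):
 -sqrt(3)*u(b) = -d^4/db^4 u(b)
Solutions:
 u(b) = C1*exp(-3^(1/8)*b) + C2*exp(3^(1/8)*b) + C3*sin(3^(1/8)*b) + C4*cos(3^(1/8)*b)


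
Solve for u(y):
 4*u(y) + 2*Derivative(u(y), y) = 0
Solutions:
 u(y) = C1*exp(-2*y)


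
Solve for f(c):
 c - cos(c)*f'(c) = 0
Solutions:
 f(c) = C1 + Integral(c/cos(c), c)


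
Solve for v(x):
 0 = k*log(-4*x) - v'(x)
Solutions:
 v(x) = C1 + k*x*log(-x) + k*x*(-1 + 2*log(2))


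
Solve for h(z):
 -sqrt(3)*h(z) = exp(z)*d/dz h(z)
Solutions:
 h(z) = C1*exp(sqrt(3)*exp(-z))


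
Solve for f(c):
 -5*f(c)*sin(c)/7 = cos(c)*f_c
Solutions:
 f(c) = C1*cos(c)^(5/7)


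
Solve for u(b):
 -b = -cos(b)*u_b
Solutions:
 u(b) = C1 + Integral(b/cos(b), b)


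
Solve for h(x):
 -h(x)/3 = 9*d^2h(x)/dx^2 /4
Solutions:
 h(x) = C1*sin(2*sqrt(3)*x/9) + C2*cos(2*sqrt(3)*x/9)


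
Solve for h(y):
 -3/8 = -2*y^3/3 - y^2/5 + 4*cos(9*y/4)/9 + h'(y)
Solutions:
 h(y) = C1 + y^4/6 + y^3/15 - 3*y/8 - 16*sin(9*y/4)/81


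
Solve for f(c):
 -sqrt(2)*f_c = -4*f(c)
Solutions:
 f(c) = C1*exp(2*sqrt(2)*c)


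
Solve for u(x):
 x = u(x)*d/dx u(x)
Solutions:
 u(x) = -sqrt(C1 + x^2)
 u(x) = sqrt(C1 + x^2)


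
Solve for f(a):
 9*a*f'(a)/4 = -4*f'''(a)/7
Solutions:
 f(a) = C1 + Integral(C2*airyai(-2^(2/3)*63^(1/3)*a/4) + C3*airybi(-2^(2/3)*63^(1/3)*a/4), a)


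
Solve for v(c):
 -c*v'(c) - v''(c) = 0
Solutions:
 v(c) = C1 + C2*erf(sqrt(2)*c/2)


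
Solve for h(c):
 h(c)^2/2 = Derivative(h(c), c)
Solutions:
 h(c) = -2/(C1 + c)


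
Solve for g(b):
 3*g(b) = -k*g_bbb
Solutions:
 g(b) = C1*exp(3^(1/3)*b*(-1/k)^(1/3)) + C2*exp(b*(-1/k)^(1/3)*(-3^(1/3) + 3^(5/6)*I)/2) + C3*exp(-b*(-1/k)^(1/3)*(3^(1/3) + 3^(5/6)*I)/2)


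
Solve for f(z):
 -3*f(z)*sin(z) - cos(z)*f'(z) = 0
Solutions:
 f(z) = C1*cos(z)^3


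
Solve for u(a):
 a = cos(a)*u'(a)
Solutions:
 u(a) = C1 + Integral(a/cos(a), a)


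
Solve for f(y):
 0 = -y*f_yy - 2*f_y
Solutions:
 f(y) = C1 + C2/y


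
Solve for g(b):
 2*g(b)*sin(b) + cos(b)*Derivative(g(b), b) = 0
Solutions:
 g(b) = C1*cos(b)^2


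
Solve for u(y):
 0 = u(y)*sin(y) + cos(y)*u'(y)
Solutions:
 u(y) = C1*cos(y)


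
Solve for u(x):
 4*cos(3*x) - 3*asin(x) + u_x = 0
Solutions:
 u(x) = C1 + 3*x*asin(x) + 3*sqrt(1 - x^2) - 4*sin(3*x)/3


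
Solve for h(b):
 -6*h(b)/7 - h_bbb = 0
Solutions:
 h(b) = C3*exp(-6^(1/3)*7^(2/3)*b/7) + (C1*sin(2^(1/3)*3^(5/6)*7^(2/3)*b/14) + C2*cos(2^(1/3)*3^(5/6)*7^(2/3)*b/14))*exp(6^(1/3)*7^(2/3)*b/14)


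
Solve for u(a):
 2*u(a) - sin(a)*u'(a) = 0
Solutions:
 u(a) = C1*(cos(a) - 1)/(cos(a) + 1)


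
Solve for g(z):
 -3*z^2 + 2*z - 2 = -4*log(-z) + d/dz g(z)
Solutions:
 g(z) = C1 - z^3 + z^2 + 4*z*log(-z) - 6*z


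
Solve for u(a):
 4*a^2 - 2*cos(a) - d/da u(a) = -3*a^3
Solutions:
 u(a) = C1 + 3*a^4/4 + 4*a^3/3 - 2*sin(a)


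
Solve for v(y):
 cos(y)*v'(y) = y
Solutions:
 v(y) = C1 + Integral(y/cos(y), y)


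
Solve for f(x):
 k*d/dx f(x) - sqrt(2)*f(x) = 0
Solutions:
 f(x) = C1*exp(sqrt(2)*x/k)


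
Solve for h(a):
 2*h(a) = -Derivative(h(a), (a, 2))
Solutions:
 h(a) = C1*sin(sqrt(2)*a) + C2*cos(sqrt(2)*a)


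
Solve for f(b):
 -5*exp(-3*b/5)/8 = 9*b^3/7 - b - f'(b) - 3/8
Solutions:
 f(b) = C1 + 9*b^4/28 - b^2/2 - 3*b/8 - 25*exp(-3*b/5)/24


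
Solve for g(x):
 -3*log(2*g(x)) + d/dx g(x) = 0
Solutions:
 -Integral(1/(log(_y) + log(2)), (_y, g(x)))/3 = C1 - x


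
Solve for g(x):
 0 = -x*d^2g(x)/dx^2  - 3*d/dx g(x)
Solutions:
 g(x) = C1 + C2/x^2


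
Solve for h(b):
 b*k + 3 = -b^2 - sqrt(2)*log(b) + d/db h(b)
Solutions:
 h(b) = C1 + b^3/3 + b^2*k/2 + sqrt(2)*b*log(b) - sqrt(2)*b + 3*b


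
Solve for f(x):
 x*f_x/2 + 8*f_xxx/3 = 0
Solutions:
 f(x) = C1 + Integral(C2*airyai(-2^(2/3)*3^(1/3)*x/4) + C3*airybi(-2^(2/3)*3^(1/3)*x/4), x)


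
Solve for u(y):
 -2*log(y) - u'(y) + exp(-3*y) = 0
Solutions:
 u(y) = C1 - 2*y*log(y) + 2*y - exp(-3*y)/3


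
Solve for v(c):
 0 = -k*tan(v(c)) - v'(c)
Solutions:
 v(c) = pi - asin(C1*exp(-c*k))
 v(c) = asin(C1*exp(-c*k))


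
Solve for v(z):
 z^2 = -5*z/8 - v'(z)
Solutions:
 v(z) = C1 - z^3/3 - 5*z^2/16


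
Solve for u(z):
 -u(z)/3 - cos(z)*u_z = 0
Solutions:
 u(z) = C1*(sin(z) - 1)^(1/6)/(sin(z) + 1)^(1/6)


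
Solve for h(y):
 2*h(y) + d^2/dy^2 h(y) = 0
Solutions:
 h(y) = C1*sin(sqrt(2)*y) + C2*cos(sqrt(2)*y)


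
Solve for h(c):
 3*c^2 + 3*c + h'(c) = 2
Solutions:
 h(c) = C1 - c^3 - 3*c^2/2 + 2*c


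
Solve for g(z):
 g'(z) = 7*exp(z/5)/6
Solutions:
 g(z) = C1 + 35*exp(z/5)/6


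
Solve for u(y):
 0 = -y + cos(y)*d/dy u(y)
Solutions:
 u(y) = C1 + Integral(y/cos(y), y)


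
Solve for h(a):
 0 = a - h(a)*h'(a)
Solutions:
 h(a) = -sqrt(C1 + a^2)
 h(a) = sqrt(C1 + a^2)


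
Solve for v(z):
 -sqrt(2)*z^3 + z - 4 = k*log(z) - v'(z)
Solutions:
 v(z) = C1 + k*z*log(z) - k*z + sqrt(2)*z^4/4 - z^2/2 + 4*z


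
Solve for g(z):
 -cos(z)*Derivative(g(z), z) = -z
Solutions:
 g(z) = C1 + Integral(z/cos(z), z)


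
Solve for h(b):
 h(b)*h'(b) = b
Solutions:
 h(b) = -sqrt(C1 + b^2)
 h(b) = sqrt(C1 + b^2)


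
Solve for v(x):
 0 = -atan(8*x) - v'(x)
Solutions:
 v(x) = C1 - x*atan(8*x) + log(64*x^2 + 1)/16


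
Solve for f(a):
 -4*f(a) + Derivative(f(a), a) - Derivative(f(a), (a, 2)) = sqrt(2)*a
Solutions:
 f(a) = -sqrt(2)*a/4 + (C1*sin(sqrt(15)*a/2) + C2*cos(sqrt(15)*a/2))*exp(a/2) - sqrt(2)/16


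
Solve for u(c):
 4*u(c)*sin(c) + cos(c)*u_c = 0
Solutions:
 u(c) = C1*cos(c)^4


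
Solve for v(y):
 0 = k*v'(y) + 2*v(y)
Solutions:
 v(y) = C1*exp(-2*y/k)


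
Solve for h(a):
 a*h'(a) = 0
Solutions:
 h(a) = C1


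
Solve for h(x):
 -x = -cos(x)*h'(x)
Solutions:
 h(x) = C1 + Integral(x/cos(x), x)


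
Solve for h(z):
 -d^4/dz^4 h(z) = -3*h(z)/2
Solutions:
 h(z) = C1*exp(-2^(3/4)*3^(1/4)*z/2) + C2*exp(2^(3/4)*3^(1/4)*z/2) + C3*sin(2^(3/4)*3^(1/4)*z/2) + C4*cos(2^(3/4)*3^(1/4)*z/2)


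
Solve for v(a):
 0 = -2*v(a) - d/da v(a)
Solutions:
 v(a) = C1*exp(-2*a)


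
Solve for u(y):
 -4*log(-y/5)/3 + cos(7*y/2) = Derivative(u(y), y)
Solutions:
 u(y) = C1 - 4*y*log(-y)/3 + 4*y/3 + 4*y*log(5)/3 + 2*sin(7*y/2)/7


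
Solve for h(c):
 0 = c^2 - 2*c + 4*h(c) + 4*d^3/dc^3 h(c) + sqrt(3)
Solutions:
 h(c) = C3*exp(-c) - c^2/4 + c/2 + (C1*sin(sqrt(3)*c/2) + C2*cos(sqrt(3)*c/2))*exp(c/2) - sqrt(3)/4


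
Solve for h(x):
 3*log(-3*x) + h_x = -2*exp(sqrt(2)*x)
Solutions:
 h(x) = C1 - 3*x*log(-x) + 3*x*(1 - log(3)) - sqrt(2)*exp(sqrt(2)*x)


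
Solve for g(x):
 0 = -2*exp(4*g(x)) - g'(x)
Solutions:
 g(x) = log(-I*(1/(C1 + 8*x))^(1/4))
 g(x) = log(I*(1/(C1 + 8*x))^(1/4))
 g(x) = log(-(1/(C1 + 8*x))^(1/4))
 g(x) = log(1/(C1 + 8*x))/4


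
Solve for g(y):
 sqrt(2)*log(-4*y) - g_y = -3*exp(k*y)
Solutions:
 g(y) = C1 + sqrt(2)*y*log(-y) + sqrt(2)*y*(-1 + 2*log(2)) + Piecewise((3*exp(k*y)/k, Ne(k, 0)), (3*y, True))


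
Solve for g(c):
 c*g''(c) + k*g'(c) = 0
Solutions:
 g(c) = C1 + c^(1 - re(k))*(C2*sin(log(c)*Abs(im(k))) + C3*cos(log(c)*im(k)))


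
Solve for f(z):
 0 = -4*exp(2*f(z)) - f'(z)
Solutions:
 f(z) = log(-sqrt(-1/(C1 - 4*z))) - log(2)/2
 f(z) = log(-1/(C1 - 4*z))/2 - log(2)/2


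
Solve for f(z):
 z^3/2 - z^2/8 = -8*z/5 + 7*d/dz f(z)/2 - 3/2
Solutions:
 f(z) = C1 + z^4/28 - z^3/84 + 8*z^2/35 + 3*z/7


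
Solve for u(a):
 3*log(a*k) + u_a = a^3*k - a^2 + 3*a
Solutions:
 u(a) = C1 + a^4*k/4 - a^3/3 + 3*a^2/2 - 3*a*log(a*k) + 3*a


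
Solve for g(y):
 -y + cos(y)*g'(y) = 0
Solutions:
 g(y) = C1 + Integral(y/cos(y), y)


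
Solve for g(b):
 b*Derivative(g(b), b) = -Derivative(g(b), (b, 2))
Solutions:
 g(b) = C1 + C2*erf(sqrt(2)*b/2)


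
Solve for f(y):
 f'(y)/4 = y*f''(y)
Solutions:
 f(y) = C1 + C2*y^(5/4)


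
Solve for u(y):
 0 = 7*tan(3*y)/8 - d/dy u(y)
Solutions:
 u(y) = C1 - 7*log(cos(3*y))/24


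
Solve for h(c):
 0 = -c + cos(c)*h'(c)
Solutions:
 h(c) = C1 + Integral(c/cos(c), c)


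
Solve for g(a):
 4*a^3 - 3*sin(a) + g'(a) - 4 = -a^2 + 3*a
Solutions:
 g(a) = C1 - a^4 - a^3/3 + 3*a^2/2 + 4*a - 3*cos(a)


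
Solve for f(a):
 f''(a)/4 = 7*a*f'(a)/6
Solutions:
 f(a) = C1 + C2*erfi(sqrt(21)*a/3)


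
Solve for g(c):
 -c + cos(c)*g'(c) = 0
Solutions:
 g(c) = C1 + Integral(c/cos(c), c)


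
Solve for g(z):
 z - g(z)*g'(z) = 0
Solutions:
 g(z) = -sqrt(C1 + z^2)
 g(z) = sqrt(C1 + z^2)


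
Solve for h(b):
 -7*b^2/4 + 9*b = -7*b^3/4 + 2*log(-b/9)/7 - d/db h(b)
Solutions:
 h(b) = C1 - 7*b^4/16 + 7*b^3/12 - 9*b^2/2 + 2*b*log(-b)/7 + 2*b*(-2*log(3) - 1)/7


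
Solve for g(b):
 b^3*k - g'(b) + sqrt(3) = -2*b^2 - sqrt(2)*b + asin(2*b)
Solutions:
 g(b) = C1 + b^4*k/4 + 2*b^3/3 + sqrt(2)*b^2/2 - b*asin(2*b) + sqrt(3)*b - sqrt(1 - 4*b^2)/2


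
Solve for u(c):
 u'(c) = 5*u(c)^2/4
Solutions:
 u(c) = -4/(C1 + 5*c)


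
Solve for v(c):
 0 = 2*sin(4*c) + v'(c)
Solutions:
 v(c) = C1 + cos(4*c)/2


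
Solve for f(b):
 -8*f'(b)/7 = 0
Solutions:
 f(b) = C1


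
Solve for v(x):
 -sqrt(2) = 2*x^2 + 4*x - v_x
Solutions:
 v(x) = C1 + 2*x^3/3 + 2*x^2 + sqrt(2)*x


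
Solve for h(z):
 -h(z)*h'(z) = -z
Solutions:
 h(z) = -sqrt(C1 + z^2)
 h(z) = sqrt(C1 + z^2)


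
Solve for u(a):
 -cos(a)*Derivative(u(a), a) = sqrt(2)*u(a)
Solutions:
 u(a) = C1*(sin(a) - 1)^(sqrt(2)/2)/(sin(a) + 1)^(sqrt(2)/2)


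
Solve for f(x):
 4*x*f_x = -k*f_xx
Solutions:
 f(x) = C1 + C2*sqrt(k)*erf(sqrt(2)*x*sqrt(1/k))


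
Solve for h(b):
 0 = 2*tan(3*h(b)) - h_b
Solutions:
 h(b) = -asin(C1*exp(6*b))/3 + pi/3
 h(b) = asin(C1*exp(6*b))/3


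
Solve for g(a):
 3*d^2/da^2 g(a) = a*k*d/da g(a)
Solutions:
 g(a) = Piecewise((-sqrt(6)*sqrt(pi)*C1*erf(sqrt(6)*a*sqrt(-k)/6)/(2*sqrt(-k)) - C2, (k > 0) | (k < 0)), (-C1*a - C2, True))


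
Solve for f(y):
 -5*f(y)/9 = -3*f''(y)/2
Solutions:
 f(y) = C1*exp(-sqrt(30)*y/9) + C2*exp(sqrt(30)*y/9)


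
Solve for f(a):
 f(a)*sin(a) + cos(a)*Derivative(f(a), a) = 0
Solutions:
 f(a) = C1*cos(a)


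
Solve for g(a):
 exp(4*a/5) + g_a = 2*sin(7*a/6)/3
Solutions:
 g(a) = C1 - 5*exp(4*a/5)/4 - 4*cos(7*a/6)/7


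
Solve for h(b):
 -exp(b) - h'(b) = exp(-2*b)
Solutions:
 h(b) = C1 - exp(b) + exp(-2*b)/2


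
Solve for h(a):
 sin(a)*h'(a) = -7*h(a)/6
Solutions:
 h(a) = C1*(cos(a) + 1)^(7/12)/(cos(a) - 1)^(7/12)


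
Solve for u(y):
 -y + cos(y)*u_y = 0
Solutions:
 u(y) = C1 + Integral(y/cos(y), y)


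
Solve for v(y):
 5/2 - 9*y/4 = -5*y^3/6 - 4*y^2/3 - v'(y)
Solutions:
 v(y) = C1 - 5*y^4/24 - 4*y^3/9 + 9*y^2/8 - 5*y/2


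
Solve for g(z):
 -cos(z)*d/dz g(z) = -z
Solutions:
 g(z) = C1 + Integral(z/cos(z), z)


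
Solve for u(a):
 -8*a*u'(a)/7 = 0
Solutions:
 u(a) = C1


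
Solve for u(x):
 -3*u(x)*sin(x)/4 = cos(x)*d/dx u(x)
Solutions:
 u(x) = C1*cos(x)^(3/4)


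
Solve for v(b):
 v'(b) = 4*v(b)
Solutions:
 v(b) = C1*exp(4*b)


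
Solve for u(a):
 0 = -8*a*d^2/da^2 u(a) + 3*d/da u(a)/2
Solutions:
 u(a) = C1 + C2*a^(19/16)


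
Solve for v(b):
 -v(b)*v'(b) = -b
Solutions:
 v(b) = -sqrt(C1 + b^2)
 v(b) = sqrt(C1 + b^2)


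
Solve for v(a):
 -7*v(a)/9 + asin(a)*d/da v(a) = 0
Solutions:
 v(a) = C1*exp(7*Integral(1/asin(a), a)/9)


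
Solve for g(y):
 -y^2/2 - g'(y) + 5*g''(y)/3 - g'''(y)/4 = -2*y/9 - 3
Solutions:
 g(y) = C1 + C2*exp(2*y/3) + C3*exp(6*y) - y^3/6 - 13*y^2/18 + 91*y/108


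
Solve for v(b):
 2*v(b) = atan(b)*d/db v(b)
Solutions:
 v(b) = C1*exp(2*Integral(1/atan(b), b))


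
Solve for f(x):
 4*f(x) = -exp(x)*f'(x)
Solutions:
 f(x) = C1*exp(4*exp(-x))


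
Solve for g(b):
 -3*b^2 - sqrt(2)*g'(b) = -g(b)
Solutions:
 g(b) = C1*exp(sqrt(2)*b/2) + 3*b^2 + 6*sqrt(2)*b + 12


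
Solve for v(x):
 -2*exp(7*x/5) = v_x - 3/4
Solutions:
 v(x) = C1 + 3*x/4 - 10*exp(7*x/5)/7


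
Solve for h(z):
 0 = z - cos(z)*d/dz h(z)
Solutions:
 h(z) = C1 + Integral(z/cos(z), z)


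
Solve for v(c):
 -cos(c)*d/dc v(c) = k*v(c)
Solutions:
 v(c) = C1*exp(k*(log(sin(c) - 1) - log(sin(c) + 1))/2)


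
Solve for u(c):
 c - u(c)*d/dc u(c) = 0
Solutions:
 u(c) = -sqrt(C1 + c^2)
 u(c) = sqrt(C1 + c^2)


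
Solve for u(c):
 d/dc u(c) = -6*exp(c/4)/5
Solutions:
 u(c) = C1 - 24*exp(c/4)/5


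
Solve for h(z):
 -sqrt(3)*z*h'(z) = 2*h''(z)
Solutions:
 h(z) = C1 + C2*erf(3^(1/4)*z/2)


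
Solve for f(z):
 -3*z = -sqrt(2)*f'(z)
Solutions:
 f(z) = C1 + 3*sqrt(2)*z^2/4


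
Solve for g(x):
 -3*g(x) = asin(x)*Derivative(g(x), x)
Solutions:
 g(x) = C1*exp(-3*Integral(1/asin(x), x))


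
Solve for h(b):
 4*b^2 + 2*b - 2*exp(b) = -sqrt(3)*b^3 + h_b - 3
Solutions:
 h(b) = C1 + sqrt(3)*b^4/4 + 4*b^3/3 + b^2 + 3*b - 2*exp(b)


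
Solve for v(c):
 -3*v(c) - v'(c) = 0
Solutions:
 v(c) = C1*exp(-3*c)


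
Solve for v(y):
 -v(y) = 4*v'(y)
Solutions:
 v(y) = C1*exp(-y/4)


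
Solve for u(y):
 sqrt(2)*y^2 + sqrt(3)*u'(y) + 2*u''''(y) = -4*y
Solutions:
 u(y) = C1 + C4*exp(-2^(2/3)*3^(1/6)*y/2) - sqrt(6)*y^3/9 - 2*sqrt(3)*y^2/3 + (C2*sin(6^(2/3)*y/4) + C3*cos(6^(2/3)*y/4))*exp(2^(2/3)*3^(1/6)*y/4)


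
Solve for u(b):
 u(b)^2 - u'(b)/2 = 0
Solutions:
 u(b) = -1/(C1 + 2*b)


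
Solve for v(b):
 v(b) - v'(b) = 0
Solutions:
 v(b) = C1*exp(b)


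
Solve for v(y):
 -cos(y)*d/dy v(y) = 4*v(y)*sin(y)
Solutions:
 v(y) = C1*cos(y)^4


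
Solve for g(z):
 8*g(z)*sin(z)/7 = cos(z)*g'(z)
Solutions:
 g(z) = C1/cos(z)^(8/7)


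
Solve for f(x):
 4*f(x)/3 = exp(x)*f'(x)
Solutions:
 f(x) = C1*exp(-4*exp(-x)/3)


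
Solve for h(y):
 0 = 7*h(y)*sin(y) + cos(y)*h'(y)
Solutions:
 h(y) = C1*cos(y)^7


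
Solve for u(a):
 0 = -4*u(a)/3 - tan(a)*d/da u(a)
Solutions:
 u(a) = C1/sin(a)^(4/3)


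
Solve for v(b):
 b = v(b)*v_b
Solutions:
 v(b) = -sqrt(C1 + b^2)
 v(b) = sqrt(C1 + b^2)


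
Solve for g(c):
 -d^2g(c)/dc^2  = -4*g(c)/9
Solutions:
 g(c) = C1*exp(-2*c/3) + C2*exp(2*c/3)


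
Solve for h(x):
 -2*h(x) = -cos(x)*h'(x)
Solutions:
 h(x) = C1*(sin(x) + 1)/(sin(x) - 1)


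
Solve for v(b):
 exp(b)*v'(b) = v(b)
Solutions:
 v(b) = C1*exp(-exp(-b))


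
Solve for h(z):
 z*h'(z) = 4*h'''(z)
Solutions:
 h(z) = C1 + Integral(C2*airyai(2^(1/3)*z/2) + C3*airybi(2^(1/3)*z/2), z)


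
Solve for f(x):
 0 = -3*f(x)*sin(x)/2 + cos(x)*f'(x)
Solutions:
 f(x) = C1/cos(x)^(3/2)


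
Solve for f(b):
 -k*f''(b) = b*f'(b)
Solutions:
 f(b) = C1 + C2*sqrt(k)*erf(sqrt(2)*b*sqrt(1/k)/2)


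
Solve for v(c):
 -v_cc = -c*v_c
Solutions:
 v(c) = C1 + C2*erfi(sqrt(2)*c/2)


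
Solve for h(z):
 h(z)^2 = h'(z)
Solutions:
 h(z) = -1/(C1 + z)


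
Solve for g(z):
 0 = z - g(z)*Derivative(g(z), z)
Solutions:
 g(z) = -sqrt(C1 + z^2)
 g(z) = sqrt(C1 + z^2)


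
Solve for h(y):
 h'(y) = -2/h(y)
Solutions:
 h(y) = -sqrt(C1 - 4*y)
 h(y) = sqrt(C1 - 4*y)


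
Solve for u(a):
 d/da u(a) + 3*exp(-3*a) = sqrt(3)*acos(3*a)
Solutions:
 u(a) = C1 + sqrt(3)*a*acos(3*a) - sqrt(3)*sqrt(1 - 9*a^2)/3 + exp(-3*a)


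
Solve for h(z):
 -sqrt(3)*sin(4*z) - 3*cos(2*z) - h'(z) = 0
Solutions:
 h(z) = C1 - 3*sin(2*z)/2 + sqrt(3)*cos(4*z)/4


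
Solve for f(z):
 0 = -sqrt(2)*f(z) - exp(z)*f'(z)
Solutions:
 f(z) = C1*exp(sqrt(2)*exp(-z))


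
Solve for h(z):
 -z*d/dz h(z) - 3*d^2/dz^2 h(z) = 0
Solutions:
 h(z) = C1 + C2*erf(sqrt(6)*z/6)


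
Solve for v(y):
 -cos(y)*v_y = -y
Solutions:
 v(y) = C1 + Integral(y/cos(y), y)


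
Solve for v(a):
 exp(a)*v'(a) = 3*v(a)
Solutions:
 v(a) = C1*exp(-3*exp(-a))


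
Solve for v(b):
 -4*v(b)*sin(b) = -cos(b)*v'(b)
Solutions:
 v(b) = C1/cos(b)^4


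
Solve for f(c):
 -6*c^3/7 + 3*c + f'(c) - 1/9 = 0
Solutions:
 f(c) = C1 + 3*c^4/14 - 3*c^2/2 + c/9


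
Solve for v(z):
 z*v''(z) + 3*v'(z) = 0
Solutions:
 v(z) = C1 + C2/z^2


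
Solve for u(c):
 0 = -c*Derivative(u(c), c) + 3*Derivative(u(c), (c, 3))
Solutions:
 u(c) = C1 + Integral(C2*airyai(3^(2/3)*c/3) + C3*airybi(3^(2/3)*c/3), c)


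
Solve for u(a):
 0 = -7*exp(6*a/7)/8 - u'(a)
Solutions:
 u(a) = C1 - 49*exp(6*a/7)/48


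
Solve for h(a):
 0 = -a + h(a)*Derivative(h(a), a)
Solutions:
 h(a) = -sqrt(C1 + a^2)
 h(a) = sqrt(C1 + a^2)


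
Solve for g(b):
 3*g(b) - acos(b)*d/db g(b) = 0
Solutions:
 g(b) = C1*exp(3*Integral(1/acos(b), b))


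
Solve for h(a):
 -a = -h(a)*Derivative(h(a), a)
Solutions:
 h(a) = -sqrt(C1 + a^2)
 h(a) = sqrt(C1 + a^2)


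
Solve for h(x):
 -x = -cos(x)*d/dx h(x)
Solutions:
 h(x) = C1 + Integral(x/cos(x), x)


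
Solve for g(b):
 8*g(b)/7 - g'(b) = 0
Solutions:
 g(b) = C1*exp(8*b/7)


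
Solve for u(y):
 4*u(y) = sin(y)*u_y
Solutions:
 u(y) = C1*(cos(y)^2 - 2*cos(y) + 1)/(cos(y)^2 + 2*cos(y) + 1)


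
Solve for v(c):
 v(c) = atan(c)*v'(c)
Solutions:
 v(c) = C1*exp(Integral(1/atan(c), c))


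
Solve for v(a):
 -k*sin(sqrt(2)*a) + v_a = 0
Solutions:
 v(a) = C1 - sqrt(2)*k*cos(sqrt(2)*a)/2


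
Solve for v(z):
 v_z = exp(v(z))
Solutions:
 v(z) = log(-1/(C1 + z))


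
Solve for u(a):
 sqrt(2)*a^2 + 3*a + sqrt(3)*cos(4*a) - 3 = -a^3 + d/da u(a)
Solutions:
 u(a) = C1 + a^4/4 + sqrt(2)*a^3/3 + 3*a^2/2 - 3*a + sqrt(3)*sin(4*a)/4


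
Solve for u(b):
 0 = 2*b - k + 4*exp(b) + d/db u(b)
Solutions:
 u(b) = C1 - b^2 + b*k - 4*exp(b)


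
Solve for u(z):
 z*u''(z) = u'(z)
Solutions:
 u(z) = C1 + C2*z^2


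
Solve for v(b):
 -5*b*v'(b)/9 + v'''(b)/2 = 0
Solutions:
 v(b) = C1 + Integral(C2*airyai(30^(1/3)*b/3) + C3*airybi(30^(1/3)*b/3), b)


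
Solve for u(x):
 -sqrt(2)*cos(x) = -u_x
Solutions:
 u(x) = C1 + sqrt(2)*sin(x)


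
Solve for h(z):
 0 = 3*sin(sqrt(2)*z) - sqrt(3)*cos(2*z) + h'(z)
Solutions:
 h(z) = C1 + sqrt(3)*sin(2*z)/2 + 3*sqrt(2)*cos(sqrt(2)*z)/2


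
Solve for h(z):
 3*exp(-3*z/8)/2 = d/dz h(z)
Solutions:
 h(z) = C1 - 4*exp(-3*z/8)


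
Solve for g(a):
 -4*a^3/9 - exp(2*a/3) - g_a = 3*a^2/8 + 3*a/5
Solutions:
 g(a) = C1 - a^4/9 - a^3/8 - 3*a^2/10 - 3*exp(2*a/3)/2


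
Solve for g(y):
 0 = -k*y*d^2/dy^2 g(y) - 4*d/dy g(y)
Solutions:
 g(y) = C1 + y^(((re(k) - 4)*re(k) + im(k)^2)/(re(k)^2 + im(k)^2))*(C2*sin(4*log(y)*Abs(im(k))/(re(k)^2 + im(k)^2)) + C3*cos(4*log(y)*im(k)/(re(k)^2 + im(k)^2)))


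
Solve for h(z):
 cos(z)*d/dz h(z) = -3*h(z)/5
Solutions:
 h(z) = C1*(sin(z) - 1)^(3/10)/(sin(z) + 1)^(3/10)


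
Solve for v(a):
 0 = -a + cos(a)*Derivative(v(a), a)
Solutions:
 v(a) = C1 + Integral(a/cos(a), a)


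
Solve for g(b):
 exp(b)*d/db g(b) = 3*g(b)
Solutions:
 g(b) = C1*exp(-3*exp(-b))


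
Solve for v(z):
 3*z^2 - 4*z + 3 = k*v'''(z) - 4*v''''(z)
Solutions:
 v(z) = C1 + C2*z + C3*z^2 + C4*exp(k*z/4) + z^5/(20*k) + z^4*(-1/6 + 1/k)/k + z^3*(1/2 - 8/(3*k) + 16/k^2)/k


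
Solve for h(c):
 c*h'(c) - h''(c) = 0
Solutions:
 h(c) = C1 + C2*erfi(sqrt(2)*c/2)


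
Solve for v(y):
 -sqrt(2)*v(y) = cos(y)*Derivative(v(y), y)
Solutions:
 v(y) = C1*(sin(y) - 1)^(sqrt(2)/2)/(sin(y) + 1)^(sqrt(2)/2)


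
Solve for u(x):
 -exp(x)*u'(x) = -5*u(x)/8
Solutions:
 u(x) = C1*exp(-5*exp(-x)/8)


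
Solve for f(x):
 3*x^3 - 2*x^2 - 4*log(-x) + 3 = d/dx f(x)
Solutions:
 f(x) = C1 + 3*x^4/4 - 2*x^3/3 - 4*x*log(-x) + 7*x


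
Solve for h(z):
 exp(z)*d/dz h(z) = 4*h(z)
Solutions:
 h(z) = C1*exp(-4*exp(-z))


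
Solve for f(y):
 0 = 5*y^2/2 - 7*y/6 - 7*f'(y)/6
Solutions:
 f(y) = C1 + 5*y^3/7 - y^2/2


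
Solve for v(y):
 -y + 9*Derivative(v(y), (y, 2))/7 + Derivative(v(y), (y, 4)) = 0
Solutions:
 v(y) = C1 + C2*y + C3*sin(3*sqrt(7)*y/7) + C4*cos(3*sqrt(7)*y/7) + 7*y^3/54


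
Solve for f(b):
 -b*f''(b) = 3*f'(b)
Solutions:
 f(b) = C1 + C2/b^2


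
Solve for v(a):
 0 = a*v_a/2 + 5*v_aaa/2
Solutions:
 v(a) = C1 + Integral(C2*airyai(-5^(2/3)*a/5) + C3*airybi(-5^(2/3)*a/5), a)


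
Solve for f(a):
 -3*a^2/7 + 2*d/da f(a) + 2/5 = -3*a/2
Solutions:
 f(a) = C1 + a^3/14 - 3*a^2/8 - a/5


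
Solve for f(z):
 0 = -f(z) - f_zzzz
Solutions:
 f(z) = (C1*sin(sqrt(2)*z/2) + C2*cos(sqrt(2)*z/2))*exp(-sqrt(2)*z/2) + (C3*sin(sqrt(2)*z/2) + C4*cos(sqrt(2)*z/2))*exp(sqrt(2)*z/2)


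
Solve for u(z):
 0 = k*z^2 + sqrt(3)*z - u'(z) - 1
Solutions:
 u(z) = C1 + k*z^3/3 + sqrt(3)*z^2/2 - z


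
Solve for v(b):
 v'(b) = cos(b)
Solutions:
 v(b) = C1 + sin(b)


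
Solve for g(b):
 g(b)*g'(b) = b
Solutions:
 g(b) = -sqrt(C1 + b^2)
 g(b) = sqrt(C1 + b^2)


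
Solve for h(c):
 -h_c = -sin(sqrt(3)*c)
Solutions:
 h(c) = C1 - sqrt(3)*cos(sqrt(3)*c)/3


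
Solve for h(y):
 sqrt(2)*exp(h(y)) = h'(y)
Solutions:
 h(y) = log(-1/(C1 + sqrt(2)*y))


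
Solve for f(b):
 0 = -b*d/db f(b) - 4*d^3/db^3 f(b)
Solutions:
 f(b) = C1 + Integral(C2*airyai(-2^(1/3)*b/2) + C3*airybi(-2^(1/3)*b/2), b)


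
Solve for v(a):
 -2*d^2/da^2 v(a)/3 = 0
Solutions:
 v(a) = C1 + C2*a


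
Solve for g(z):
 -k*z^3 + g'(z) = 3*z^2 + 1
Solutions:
 g(z) = C1 + k*z^4/4 + z^3 + z


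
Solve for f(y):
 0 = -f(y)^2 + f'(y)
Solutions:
 f(y) = -1/(C1 + y)


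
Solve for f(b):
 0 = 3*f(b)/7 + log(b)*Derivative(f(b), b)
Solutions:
 f(b) = C1*exp(-3*li(b)/7)


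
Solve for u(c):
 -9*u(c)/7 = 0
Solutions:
 u(c) = 0


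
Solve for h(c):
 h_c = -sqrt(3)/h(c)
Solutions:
 h(c) = -sqrt(C1 - 2*sqrt(3)*c)
 h(c) = sqrt(C1 - 2*sqrt(3)*c)


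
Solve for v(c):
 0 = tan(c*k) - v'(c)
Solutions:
 v(c) = C1 + Piecewise((-log(cos(c*k))/k, Ne(k, 0)), (0, True))


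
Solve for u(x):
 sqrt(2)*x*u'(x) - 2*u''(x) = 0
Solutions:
 u(x) = C1 + C2*erfi(2^(1/4)*x/2)


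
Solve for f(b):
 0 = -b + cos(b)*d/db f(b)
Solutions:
 f(b) = C1 + Integral(b/cos(b), b)


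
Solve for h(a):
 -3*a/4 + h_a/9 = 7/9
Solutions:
 h(a) = C1 + 27*a^2/8 + 7*a


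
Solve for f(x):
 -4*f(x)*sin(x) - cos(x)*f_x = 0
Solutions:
 f(x) = C1*cos(x)^4
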